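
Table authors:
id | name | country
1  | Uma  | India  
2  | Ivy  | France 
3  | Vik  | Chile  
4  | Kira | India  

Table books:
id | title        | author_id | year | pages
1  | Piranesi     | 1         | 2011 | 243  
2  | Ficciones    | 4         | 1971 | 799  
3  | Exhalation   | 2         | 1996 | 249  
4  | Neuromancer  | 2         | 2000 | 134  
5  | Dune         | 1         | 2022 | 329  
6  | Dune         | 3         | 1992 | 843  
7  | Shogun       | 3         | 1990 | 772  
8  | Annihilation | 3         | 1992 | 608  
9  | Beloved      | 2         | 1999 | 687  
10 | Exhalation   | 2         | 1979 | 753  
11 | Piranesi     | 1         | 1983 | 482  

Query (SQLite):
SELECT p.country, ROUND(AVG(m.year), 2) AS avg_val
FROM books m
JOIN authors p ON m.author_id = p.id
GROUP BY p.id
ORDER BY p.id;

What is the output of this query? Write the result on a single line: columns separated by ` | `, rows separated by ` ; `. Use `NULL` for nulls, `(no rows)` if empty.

Join each books row to its authors via author_id.
Group joined rows by authors.id; compute ROUND(AVG(m.year), 2) per group.
  1: ids {1, 5, 11} → ROUND(AVG(m.year), 2)=2005.33
  2: ids {3, 4, 9, 10} → ROUND(AVG(m.year), 2)=1993.5
  3: ids {6, 7, 8} → ROUND(AVG(m.year), 2)=1991.33
  4: ids {2} → ROUND(AVG(m.year), 2)=1971

India | 2005.33 ; France | 1993.5 ; Chile | 1991.33 ; India | 1971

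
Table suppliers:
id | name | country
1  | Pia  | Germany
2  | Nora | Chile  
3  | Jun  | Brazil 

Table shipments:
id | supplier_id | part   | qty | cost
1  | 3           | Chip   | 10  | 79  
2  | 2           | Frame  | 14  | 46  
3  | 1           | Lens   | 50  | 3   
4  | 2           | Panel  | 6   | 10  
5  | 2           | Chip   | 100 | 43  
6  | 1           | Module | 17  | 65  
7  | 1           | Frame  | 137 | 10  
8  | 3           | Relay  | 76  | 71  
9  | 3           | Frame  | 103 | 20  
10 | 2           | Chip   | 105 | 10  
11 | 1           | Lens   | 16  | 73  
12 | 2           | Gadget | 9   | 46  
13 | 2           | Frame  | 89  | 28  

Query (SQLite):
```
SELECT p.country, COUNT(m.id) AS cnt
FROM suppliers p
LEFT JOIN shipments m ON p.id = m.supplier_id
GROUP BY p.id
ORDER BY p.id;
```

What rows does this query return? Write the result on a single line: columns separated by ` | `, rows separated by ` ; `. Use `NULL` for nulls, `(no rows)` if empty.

LEFT JOIN keeps every suppliers row; unmatched ones get NULL for shipments columns.
Group by suppliers.id and compute COUNT(m.id). COUNT(col) of an all-NULL group is 0.
  1: ids {3, 6, 7, 11} → COUNT(m.id)=4
  2: ids {2, 4, 5, 10, 12, 13} → COUNT(m.id)=6
  3: ids {1, 8, 9} → COUNT(m.id)=3

Germany | 4 ; Chile | 6 ; Brazil | 3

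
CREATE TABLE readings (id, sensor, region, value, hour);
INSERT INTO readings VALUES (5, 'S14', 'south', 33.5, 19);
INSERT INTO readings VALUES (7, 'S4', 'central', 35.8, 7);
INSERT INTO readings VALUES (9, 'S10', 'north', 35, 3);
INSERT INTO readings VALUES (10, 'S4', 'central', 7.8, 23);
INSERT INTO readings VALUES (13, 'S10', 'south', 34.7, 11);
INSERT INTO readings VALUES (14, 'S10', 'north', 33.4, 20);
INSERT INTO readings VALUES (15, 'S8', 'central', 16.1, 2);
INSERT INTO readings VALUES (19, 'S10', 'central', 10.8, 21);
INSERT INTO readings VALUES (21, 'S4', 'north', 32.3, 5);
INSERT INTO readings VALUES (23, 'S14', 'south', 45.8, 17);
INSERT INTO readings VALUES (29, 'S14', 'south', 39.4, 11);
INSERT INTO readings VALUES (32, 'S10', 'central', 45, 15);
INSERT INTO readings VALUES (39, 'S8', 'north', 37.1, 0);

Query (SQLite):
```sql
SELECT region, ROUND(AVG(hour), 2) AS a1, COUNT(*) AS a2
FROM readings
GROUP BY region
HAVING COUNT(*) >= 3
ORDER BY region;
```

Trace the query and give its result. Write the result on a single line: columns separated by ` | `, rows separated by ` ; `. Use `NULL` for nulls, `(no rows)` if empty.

Group readings by region.
Per group compute: ROUND(AVG(hour), 2), COUNT(*).
HAVING: drop groups with fewer than 3 rows.
  central: ids {7, 10, 15, 19, 32} → ROUND(AVG(hour), 2)=13.6, COUNT(*)=5
  north: ids {9, 14, 21, 39} → ROUND(AVG(hour), 2)=7, COUNT(*)=4
  south: ids {5, 13, 23, 29} → ROUND(AVG(hour), 2)=14.5, COUNT(*)=4

central | 13.6 | 5 ; north | 7 | 4 ; south | 14.5 | 4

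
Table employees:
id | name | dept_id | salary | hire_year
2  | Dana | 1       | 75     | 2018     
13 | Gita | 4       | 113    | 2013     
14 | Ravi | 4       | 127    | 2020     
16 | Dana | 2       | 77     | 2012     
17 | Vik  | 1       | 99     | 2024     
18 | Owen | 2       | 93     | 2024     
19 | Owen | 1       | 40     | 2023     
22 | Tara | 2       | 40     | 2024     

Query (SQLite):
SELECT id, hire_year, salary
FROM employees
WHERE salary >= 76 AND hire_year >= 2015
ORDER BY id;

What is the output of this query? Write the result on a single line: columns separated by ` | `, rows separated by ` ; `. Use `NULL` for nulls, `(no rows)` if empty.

salary >= 76: ids {13, 14, 16, 17, 18}
hire_year >= 2015: ids {2, 14, 17, 18, 19, 22}
Combine with AND.

14 | 2020 | 127 ; 17 | 2024 | 99 ; 18 | 2024 | 93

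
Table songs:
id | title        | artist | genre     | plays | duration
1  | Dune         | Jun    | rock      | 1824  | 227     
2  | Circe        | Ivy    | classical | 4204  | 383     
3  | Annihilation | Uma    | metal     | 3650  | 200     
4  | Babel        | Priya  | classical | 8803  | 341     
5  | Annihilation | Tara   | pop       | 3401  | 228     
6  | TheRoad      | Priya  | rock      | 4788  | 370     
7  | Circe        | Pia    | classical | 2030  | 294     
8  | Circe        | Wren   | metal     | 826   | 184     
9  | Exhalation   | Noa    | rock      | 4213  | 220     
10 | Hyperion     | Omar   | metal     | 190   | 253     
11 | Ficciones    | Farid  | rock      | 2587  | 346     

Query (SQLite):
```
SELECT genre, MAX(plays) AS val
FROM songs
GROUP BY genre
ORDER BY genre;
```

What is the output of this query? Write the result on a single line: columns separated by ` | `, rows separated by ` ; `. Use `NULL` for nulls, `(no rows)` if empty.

classical | 8803 ; metal | 3650 ; pop | 3401 ; rock | 4788

Partition songs by genre; compute MAX(plays) within each group.
  classical: ids {2, 4, 7} → MAX(plays)=8803
  metal: ids {3, 8, 10} → MAX(plays)=3650
  pop: ids {5} → MAX(plays)=3401
  rock: ids {1, 6, 9, 11} → MAX(plays)=4788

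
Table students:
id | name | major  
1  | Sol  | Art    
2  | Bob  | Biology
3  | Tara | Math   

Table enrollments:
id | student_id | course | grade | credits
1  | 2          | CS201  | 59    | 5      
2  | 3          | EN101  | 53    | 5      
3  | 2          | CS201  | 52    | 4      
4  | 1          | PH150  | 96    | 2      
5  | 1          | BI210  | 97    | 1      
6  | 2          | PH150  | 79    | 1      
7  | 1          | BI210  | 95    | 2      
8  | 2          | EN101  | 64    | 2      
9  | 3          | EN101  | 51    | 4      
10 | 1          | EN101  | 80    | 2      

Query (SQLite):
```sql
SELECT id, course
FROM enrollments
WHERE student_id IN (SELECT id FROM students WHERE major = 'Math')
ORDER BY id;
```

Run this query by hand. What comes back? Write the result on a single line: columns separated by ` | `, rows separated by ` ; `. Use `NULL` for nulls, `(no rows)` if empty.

2 | EN101 ; 9 | EN101

Inner query: students.id where major = 'Math'.
Outer: keep enrollments rows whose student_id is in that set.
Inner query → {3}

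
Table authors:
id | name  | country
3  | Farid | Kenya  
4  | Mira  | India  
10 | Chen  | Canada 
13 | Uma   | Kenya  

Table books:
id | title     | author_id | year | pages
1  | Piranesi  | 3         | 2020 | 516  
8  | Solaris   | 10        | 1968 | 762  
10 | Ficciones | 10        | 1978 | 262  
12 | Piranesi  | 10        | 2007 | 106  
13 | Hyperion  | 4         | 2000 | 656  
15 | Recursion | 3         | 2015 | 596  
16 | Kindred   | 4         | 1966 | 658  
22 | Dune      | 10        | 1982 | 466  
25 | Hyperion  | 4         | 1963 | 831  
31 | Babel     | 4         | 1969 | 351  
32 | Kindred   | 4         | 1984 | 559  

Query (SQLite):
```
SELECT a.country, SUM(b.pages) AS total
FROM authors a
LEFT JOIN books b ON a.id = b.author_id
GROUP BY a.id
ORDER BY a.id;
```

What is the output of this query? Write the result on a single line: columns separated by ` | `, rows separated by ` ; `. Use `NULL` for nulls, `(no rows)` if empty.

LEFT JOIN keeps every authors row; unmatched ones get NULL for books columns.
Group by authors.id and compute SUM(b.pages). SUM over an all-NULL group is NULL.
  3: ids {1, 15} → SUM(b.pages)=1112
  4: ids {13, 16, 25, 31, 32} → SUM(b.pages)=3055
  10: ids {8, 10, 12, 22} → SUM(b.pages)=1596
  13: ids {—} → SUM(b.pages)=NULL

Kenya | 1112 ; India | 3055 ; Canada | 1596 ; Kenya | NULL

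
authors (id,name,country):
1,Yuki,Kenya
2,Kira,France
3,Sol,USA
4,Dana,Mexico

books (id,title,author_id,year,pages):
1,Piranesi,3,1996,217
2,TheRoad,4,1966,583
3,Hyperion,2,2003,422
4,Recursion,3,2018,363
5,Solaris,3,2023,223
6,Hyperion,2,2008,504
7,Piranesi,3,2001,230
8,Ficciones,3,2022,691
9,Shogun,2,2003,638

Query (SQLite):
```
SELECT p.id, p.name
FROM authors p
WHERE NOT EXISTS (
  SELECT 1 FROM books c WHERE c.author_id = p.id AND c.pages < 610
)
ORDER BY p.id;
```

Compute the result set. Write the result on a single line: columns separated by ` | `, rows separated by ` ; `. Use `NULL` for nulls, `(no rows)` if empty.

For each authors row, check whether any books with matching author_id has pages < 610.
Keep rows where that is false.

1 | Yuki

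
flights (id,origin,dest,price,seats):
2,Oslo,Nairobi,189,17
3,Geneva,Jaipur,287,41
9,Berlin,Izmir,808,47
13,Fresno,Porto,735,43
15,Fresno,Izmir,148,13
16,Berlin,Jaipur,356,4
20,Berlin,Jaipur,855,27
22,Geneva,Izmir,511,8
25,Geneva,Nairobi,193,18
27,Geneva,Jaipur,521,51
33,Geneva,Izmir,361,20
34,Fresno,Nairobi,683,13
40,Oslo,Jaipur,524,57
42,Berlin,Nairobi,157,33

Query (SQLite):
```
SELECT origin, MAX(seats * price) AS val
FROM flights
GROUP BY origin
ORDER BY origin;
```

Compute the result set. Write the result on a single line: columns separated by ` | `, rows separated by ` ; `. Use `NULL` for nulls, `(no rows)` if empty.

Berlin | 37976 ; Fresno | 31605 ; Geneva | 26571 ; Oslo | 29868

For each row compute seats * price.
Group by origin; take MAX of the expression per group.
  Berlin: ids {9, 16, 20, 42} → MAX(seats * price)=37976
  Fresno: ids {13, 15, 34} → MAX(seats * price)=31605
  Geneva: ids {3, 22, 25, 27, 33} → MAX(seats * price)=26571
  Oslo: ids {2, 40} → MAX(seats * price)=29868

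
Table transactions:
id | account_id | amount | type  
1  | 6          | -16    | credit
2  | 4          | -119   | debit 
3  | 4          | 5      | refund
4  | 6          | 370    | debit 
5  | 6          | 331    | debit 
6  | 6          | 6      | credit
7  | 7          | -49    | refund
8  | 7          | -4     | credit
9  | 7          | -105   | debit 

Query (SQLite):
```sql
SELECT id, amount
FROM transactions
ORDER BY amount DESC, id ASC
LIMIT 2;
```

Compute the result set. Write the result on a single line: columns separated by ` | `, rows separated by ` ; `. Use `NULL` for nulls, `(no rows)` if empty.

Sort by amount desc, tiebreak id asc: (370, id=4), (331, id=5), (6, id=6), (5, id=3), (-4, id=8) …. Take first 2.

4 | 370 ; 5 | 331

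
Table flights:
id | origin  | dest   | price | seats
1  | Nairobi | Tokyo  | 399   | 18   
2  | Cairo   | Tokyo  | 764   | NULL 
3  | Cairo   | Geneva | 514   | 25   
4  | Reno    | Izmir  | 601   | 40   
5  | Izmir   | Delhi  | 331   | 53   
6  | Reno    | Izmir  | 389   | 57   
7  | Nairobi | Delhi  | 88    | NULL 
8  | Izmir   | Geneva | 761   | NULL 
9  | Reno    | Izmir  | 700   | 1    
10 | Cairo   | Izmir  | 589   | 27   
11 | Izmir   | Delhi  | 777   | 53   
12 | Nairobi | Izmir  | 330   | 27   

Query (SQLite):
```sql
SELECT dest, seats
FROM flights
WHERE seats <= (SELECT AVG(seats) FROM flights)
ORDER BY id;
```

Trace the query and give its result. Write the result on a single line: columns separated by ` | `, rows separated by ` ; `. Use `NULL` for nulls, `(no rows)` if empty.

Tokyo | 18 ; Geneva | 25 ; Izmir | 1 ; Izmir | 27 ; Izmir | 27

Scalar subquery: AVG(seats) over all flights rows = 33.444444 (≈; comparison uses full precision).
Keep rows where seats <= that value.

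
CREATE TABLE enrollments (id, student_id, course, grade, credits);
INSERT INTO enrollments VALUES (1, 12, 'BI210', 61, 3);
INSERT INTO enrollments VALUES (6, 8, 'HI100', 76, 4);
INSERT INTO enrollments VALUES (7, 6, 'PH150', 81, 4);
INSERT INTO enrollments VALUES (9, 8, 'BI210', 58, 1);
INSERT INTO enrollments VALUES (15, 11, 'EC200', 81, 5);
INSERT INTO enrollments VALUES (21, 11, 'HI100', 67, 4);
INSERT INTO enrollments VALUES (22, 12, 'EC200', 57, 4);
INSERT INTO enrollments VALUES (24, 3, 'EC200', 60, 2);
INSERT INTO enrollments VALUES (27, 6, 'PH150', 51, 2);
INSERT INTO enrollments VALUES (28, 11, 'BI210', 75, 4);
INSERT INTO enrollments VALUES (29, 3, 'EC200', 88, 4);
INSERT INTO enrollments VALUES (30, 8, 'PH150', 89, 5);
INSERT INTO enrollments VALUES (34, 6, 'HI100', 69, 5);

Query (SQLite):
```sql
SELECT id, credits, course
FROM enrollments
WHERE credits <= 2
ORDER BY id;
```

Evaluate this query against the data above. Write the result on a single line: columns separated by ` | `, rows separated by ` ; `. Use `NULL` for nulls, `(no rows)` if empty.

9 | 1 | BI210 ; 24 | 2 | EC200 ; 27 | 2 | PH150

credits <= 2: ids {9, 24, 27}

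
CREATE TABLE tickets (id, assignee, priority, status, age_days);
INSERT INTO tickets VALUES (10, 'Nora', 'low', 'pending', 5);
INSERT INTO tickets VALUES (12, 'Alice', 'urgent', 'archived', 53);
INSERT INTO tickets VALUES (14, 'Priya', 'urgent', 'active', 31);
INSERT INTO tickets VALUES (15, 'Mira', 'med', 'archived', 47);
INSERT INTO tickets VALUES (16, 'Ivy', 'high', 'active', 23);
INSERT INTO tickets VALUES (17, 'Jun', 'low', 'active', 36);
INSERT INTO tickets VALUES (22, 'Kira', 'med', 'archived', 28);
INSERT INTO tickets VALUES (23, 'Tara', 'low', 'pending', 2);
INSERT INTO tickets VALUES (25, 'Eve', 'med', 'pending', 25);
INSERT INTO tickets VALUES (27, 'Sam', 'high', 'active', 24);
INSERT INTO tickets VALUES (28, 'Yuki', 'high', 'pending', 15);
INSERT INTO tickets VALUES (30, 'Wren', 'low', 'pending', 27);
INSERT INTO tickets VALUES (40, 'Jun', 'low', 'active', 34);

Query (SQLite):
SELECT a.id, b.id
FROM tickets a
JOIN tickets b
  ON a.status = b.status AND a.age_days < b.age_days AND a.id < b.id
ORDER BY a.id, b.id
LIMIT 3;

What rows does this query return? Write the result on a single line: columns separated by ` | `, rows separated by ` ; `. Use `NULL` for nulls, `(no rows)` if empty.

10 | 25 ; 10 | 28 ; 10 | 30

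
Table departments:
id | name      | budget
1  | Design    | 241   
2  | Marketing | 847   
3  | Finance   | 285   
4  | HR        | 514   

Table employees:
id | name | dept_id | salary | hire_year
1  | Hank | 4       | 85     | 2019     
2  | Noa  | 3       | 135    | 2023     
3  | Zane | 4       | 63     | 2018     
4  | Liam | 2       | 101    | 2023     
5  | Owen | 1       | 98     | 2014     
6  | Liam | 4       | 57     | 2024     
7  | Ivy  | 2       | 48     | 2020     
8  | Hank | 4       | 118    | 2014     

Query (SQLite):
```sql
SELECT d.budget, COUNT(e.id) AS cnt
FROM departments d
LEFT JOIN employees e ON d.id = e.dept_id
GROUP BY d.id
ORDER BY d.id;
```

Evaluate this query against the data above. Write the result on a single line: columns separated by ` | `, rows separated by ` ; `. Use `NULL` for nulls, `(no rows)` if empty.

241 | 1 ; 847 | 2 ; 285 | 1 ; 514 | 4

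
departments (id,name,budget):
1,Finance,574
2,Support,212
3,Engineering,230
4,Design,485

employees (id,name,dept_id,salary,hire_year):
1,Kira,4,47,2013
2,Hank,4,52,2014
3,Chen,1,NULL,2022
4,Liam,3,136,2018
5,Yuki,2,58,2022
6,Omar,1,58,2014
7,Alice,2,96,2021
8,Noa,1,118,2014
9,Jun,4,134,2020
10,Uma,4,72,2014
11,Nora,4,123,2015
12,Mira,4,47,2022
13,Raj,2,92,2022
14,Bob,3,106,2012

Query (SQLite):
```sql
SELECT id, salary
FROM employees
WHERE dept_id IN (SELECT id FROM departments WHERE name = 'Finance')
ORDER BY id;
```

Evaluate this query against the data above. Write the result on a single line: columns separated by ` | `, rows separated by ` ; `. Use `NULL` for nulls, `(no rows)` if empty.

Inner query: departments.id where name = 'Finance'.
Outer: keep employees rows whose dept_id is in that set.
Inner query → {1}

3 | NULL ; 6 | 58 ; 8 | 118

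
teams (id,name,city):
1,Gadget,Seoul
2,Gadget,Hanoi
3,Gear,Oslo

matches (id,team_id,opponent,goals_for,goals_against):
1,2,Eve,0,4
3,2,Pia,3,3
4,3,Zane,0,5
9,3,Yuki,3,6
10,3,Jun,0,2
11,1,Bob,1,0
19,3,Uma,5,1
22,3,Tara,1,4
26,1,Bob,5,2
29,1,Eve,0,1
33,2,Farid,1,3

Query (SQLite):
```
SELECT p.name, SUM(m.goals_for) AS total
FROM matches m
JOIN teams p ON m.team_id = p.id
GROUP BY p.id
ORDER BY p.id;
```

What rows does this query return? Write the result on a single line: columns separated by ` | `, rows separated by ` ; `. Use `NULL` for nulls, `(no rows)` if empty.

Gadget | 6 ; Gadget | 4 ; Gear | 9

Join each matches row to its teams via team_id.
Group joined rows by teams.id; compute SUM(m.goals_for) per group.
  1: ids {11, 26, 29} → SUM(m.goals_for)=6
  2: ids {1, 3, 33} → SUM(m.goals_for)=4
  3: ids {4, 9, 10, 19, 22} → SUM(m.goals_for)=9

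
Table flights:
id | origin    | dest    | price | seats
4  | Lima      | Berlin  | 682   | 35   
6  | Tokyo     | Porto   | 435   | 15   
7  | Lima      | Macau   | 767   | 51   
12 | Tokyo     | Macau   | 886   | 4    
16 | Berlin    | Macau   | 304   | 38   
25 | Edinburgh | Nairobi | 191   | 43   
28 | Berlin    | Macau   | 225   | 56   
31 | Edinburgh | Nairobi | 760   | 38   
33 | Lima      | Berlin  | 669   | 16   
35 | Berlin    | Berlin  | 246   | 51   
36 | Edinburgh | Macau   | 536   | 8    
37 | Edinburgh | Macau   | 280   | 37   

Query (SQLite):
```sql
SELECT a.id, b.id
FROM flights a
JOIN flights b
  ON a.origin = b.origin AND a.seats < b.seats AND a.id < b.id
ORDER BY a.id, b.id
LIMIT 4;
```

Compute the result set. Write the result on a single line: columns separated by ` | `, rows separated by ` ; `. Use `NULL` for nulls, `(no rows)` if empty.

4 | 7 ; 16 | 28 ; 16 | 35 ; 36 | 37

Pairs (a,b) with same origin, a.seats < b.seats, a.id < b.id.
origin groups: Berlin:{16,28,35} Edinburgh:{25,31,36,37} Lima:{4,7,33} Tokyo:{6,12}
Ordered by (a.id, b.id); first 4.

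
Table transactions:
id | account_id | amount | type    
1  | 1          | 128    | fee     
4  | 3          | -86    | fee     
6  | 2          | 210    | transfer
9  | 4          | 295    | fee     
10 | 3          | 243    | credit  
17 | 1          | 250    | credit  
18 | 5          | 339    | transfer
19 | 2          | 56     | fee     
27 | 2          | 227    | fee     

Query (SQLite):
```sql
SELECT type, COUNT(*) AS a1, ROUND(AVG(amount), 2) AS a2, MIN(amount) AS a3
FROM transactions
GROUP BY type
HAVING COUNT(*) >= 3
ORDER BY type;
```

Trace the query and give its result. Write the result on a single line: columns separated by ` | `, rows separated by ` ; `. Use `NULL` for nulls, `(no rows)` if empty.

fee | 5 | 124 | -86

Group transactions by type.
Per group compute: COUNT(*), ROUND(AVG(amount), 2), MIN(amount).
HAVING: drop groups with fewer than 3 rows.
  credit: ids {10, 17} → COUNT(*)=2, ROUND(AVG(amount), 2)=246.5, MIN(amount)=243
  fee: ids {1, 4, 9, 19, 27} → COUNT(*)=5, ROUND(AVG(amount), 2)=124, MIN(amount)=-86
  transfer: ids {6, 18} → COUNT(*)=2, ROUND(AVG(amount), 2)=274.5, MIN(amount)=210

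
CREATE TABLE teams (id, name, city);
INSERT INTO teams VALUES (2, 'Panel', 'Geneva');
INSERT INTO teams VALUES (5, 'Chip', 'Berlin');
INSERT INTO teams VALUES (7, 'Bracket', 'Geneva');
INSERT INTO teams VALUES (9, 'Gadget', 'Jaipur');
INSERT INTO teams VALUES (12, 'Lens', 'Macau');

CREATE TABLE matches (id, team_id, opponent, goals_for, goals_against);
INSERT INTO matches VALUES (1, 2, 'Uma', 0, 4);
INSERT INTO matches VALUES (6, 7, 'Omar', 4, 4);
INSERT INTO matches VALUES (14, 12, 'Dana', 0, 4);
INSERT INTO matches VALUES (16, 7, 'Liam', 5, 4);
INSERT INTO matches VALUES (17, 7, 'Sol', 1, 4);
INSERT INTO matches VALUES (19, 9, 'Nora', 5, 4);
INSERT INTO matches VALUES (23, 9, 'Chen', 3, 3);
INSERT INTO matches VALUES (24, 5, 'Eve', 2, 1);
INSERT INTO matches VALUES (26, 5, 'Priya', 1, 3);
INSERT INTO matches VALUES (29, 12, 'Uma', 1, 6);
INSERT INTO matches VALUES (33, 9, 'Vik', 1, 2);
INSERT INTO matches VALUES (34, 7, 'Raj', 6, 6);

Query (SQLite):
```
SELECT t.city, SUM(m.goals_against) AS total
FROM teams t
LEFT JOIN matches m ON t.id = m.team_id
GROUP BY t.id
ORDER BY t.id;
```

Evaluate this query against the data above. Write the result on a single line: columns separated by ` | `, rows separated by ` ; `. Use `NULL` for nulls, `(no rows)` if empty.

Geneva | 4 ; Berlin | 4 ; Geneva | 18 ; Jaipur | 9 ; Macau | 10

LEFT JOIN keeps every teams row; unmatched ones get NULL for matches columns.
Group by teams.id and compute SUM(m.goals_against). SUM over an all-NULL group is NULL.
  2: ids {1} → SUM(m.goals_against)=4
  5: ids {24, 26} → SUM(m.goals_against)=4
  7: ids {6, 16, 17, 34} → SUM(m.goals_against)=18
  9: ids {19, 23, 33} → SUM(m.goals_against)=9
  12: ids {14, 29} → SUM(m.goals_against)=10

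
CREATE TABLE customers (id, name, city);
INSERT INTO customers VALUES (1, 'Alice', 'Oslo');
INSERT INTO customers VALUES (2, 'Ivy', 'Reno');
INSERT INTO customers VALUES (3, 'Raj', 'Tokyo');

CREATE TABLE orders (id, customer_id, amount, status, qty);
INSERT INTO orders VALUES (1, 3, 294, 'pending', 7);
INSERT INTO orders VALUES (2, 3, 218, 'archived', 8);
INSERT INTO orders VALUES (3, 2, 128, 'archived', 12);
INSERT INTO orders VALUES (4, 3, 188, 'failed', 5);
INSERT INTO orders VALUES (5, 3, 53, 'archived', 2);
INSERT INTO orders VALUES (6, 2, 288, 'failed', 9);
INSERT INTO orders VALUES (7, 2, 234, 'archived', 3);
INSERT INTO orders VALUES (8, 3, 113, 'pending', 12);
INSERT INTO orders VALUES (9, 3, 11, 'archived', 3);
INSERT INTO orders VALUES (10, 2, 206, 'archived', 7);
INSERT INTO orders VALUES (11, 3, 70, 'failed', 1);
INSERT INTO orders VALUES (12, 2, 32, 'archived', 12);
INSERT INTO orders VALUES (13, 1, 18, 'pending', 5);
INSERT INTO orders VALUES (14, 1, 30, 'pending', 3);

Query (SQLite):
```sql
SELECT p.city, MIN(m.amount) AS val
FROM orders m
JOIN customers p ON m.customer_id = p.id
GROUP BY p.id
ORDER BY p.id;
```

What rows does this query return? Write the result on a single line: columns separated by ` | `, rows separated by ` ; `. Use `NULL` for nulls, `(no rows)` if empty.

Oslo | 18 ; Reno | 32 ; Tokyo | 11

Join each orders row to its customers via customer_id.
Group joined rows by customers.id; compute MIN(m.amount) per group.
  1: ids {13, 14} → MIN(m.amount)=18
  2: ids {3, 6, 7, 10, 12} → MIN(m.amount)=32
  3: ids {1, 2, 4, 5, 8, 9, 11} → MIN(m.amount)=11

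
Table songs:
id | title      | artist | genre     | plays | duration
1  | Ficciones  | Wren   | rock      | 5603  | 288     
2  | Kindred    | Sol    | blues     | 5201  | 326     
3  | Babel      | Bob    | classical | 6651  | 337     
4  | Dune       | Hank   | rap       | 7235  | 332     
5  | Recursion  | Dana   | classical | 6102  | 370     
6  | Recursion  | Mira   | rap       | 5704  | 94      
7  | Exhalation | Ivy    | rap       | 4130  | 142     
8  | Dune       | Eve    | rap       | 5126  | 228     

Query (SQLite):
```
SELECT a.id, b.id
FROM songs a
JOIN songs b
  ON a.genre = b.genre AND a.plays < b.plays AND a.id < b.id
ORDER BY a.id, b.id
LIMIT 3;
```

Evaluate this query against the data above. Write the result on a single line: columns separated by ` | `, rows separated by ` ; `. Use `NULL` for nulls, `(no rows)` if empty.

7 | 8

Pairs (a,b) with same genre, a.plays < b.plays, a.id < b.id.
genre groups: blues:{2} classical:{3,5} rap:{4,6,7,8} rock:{1}
Ordered by (a.id, b.id); first 3.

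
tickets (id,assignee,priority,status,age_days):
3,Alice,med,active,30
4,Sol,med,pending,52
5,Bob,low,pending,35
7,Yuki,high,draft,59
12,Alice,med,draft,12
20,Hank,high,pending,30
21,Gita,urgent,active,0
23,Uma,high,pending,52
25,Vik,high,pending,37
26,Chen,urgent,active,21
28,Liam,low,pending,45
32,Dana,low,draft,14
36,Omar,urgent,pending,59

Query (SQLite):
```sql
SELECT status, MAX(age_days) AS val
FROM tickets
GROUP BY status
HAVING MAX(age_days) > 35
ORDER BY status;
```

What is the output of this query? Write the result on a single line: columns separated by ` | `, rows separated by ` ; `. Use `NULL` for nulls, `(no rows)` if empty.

draft | 59 ; pending | 59

Partition tickets by status; compute MAX(age_days) within each group.
HAVING: keep groups where MAX(age_days) > 35.
  active: ids {3, 21, 26} → MAX(age_days)=30
  draft: ids {7, 12, 32} → MAX(age_days)=59
  pending: ids {4, 5, 20, 23, 25, 28, 36} → MAX(age_days)=59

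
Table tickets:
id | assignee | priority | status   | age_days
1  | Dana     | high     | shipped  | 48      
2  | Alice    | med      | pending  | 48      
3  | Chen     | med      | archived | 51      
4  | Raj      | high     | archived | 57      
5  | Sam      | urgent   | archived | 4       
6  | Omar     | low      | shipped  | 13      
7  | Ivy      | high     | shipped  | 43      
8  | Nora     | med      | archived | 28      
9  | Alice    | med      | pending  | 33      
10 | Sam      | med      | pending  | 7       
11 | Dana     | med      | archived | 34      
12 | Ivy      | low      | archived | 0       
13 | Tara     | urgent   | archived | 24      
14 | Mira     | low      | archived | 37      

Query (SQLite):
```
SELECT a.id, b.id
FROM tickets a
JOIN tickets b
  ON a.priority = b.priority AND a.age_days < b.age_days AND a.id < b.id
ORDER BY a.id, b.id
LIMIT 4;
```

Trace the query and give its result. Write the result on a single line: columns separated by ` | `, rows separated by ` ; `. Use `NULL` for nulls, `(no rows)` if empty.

1 | 4 ; 2 | 3 ; 5 | 13 ; 6 | 14

Pairs (a,b) with same priority, a.age_days < b.age_days, a.id < b.id.
priority groups: high:{1,4,7} low:{6,12,14} med:{2,3,8,9,10,11} urgent:{5,13}
Ordered by (a.id, b.id); first 4.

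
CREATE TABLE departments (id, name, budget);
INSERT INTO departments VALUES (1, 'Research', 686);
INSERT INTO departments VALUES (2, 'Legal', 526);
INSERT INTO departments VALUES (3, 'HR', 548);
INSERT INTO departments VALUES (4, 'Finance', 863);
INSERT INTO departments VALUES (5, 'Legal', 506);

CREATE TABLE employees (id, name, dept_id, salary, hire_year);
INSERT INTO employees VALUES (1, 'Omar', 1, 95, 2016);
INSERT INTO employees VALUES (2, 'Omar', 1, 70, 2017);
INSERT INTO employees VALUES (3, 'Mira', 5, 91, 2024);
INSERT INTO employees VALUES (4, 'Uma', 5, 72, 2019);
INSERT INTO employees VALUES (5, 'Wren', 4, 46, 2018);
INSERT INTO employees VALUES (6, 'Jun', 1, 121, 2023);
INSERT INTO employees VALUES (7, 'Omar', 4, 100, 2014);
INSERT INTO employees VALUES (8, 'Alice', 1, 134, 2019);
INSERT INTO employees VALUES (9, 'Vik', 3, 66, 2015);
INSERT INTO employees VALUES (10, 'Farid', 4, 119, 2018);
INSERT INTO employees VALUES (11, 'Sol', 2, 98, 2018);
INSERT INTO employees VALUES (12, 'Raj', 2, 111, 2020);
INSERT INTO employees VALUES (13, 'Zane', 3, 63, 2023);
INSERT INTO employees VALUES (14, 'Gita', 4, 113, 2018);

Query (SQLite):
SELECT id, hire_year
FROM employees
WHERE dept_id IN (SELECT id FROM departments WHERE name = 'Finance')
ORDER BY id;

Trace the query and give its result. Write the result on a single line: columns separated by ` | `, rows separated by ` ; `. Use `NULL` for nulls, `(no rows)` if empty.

Inner query: departments.id where name = 'Finance'.
Outer: keep employees rows whose dept_id is in that set.
Inner query → {4}

5 | 2018 ; 7 | 2014 ; 10 | 2018 ; 14 | 2018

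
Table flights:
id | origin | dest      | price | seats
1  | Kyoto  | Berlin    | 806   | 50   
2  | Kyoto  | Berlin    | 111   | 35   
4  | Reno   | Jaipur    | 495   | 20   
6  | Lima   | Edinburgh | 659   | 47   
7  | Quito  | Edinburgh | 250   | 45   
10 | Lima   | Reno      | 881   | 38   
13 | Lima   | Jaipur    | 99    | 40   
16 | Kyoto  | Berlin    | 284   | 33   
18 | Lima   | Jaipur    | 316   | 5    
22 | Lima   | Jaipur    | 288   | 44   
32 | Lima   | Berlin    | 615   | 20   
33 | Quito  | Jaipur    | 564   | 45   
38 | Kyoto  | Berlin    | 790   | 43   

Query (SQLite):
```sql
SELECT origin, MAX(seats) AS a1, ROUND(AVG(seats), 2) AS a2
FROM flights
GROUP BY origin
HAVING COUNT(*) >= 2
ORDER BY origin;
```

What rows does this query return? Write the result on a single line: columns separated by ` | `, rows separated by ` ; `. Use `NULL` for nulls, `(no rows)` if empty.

Kyoto | 50 | 40.25 ; Lima | 47 | 32.33 ; Quito | 45 | 45

Group flights by origin.
Per group compute: MAX(seats), ROUND(AVG(seats), 2).
HAVING: drop groups with fewer than 2 rows.
  Kyoto: ids {1, 2, 16, 38} → MAX(seats)=50, ROUND(AVG(seats), 2)=40.25
  Lima: ids {6, 10, 13, 18, 22, 32} → MAX(seats)=47, ROUND(AVG(seats), 2)=32.33
  Quito: ids {7, 33} → MAX(seats)=45, ROUND(AVG(seats), 2)=45
  Reno: ids {4} → MAX(seats)=20, ROUND(AVG(seats), 2)=20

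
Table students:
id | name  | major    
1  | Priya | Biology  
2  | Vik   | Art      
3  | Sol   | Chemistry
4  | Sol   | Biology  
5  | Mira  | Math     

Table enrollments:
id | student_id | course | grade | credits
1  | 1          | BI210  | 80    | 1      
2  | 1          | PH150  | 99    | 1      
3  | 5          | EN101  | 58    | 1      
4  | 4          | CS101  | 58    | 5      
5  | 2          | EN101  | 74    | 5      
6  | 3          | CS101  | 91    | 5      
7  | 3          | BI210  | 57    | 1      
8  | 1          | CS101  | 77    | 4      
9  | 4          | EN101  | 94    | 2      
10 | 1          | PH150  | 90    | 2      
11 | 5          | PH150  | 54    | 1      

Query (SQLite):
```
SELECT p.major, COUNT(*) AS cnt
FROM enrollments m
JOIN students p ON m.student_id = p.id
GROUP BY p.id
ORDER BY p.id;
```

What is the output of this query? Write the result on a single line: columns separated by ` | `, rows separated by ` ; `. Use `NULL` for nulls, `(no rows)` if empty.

Biology | 4 ; Art | 1 ; Chemistry | 2 ; Biology | 2 ; Math | 2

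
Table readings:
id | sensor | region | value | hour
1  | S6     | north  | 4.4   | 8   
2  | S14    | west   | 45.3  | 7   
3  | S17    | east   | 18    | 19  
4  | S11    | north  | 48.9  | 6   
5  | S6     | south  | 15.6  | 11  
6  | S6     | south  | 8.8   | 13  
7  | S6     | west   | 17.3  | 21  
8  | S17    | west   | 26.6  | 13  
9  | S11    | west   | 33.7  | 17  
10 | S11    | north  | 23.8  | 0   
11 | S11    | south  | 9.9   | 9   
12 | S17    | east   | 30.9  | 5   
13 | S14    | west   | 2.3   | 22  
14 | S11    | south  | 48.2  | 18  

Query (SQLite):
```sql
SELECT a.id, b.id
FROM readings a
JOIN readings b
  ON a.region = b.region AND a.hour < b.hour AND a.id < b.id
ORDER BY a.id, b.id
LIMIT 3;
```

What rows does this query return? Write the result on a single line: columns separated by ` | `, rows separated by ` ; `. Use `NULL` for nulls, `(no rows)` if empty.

2 | 7 ; 2 | 8 ; 2 | 9

Pairs (a,b) with same region, a.hour < b.hour, a.id < b.id.
region groups: east:{3,12} north:{1,4,10} south:{5,6,11,14} west:{2,7,8,9,13}
Ordered by (a.id, b.id); first 3.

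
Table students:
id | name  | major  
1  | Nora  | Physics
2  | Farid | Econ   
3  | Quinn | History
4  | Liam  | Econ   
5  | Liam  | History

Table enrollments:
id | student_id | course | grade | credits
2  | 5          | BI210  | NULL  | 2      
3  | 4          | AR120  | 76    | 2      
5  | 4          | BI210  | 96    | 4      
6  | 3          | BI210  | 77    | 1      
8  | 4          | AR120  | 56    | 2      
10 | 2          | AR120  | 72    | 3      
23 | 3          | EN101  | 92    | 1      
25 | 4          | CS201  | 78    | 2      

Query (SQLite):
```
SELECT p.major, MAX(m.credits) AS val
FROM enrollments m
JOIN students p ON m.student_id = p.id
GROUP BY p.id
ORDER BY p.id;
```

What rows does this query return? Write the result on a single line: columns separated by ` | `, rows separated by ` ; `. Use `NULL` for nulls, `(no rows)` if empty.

Econ | 3 ; History | 1 ; Econ | 4 ; History | 2

Join each enrollments row to its students via student_id.
Group joined rows by students.id; compute MAX(m.credits) per group.
  2: ids {10} → MAX(m.credits)=3
  3: ids {6, 23} → MAX(m.credits)=1
  4: ids {3, 5, 8, 25} → MAX(m.credits)=4
  5: ids {2} → MAX(m.credits)=2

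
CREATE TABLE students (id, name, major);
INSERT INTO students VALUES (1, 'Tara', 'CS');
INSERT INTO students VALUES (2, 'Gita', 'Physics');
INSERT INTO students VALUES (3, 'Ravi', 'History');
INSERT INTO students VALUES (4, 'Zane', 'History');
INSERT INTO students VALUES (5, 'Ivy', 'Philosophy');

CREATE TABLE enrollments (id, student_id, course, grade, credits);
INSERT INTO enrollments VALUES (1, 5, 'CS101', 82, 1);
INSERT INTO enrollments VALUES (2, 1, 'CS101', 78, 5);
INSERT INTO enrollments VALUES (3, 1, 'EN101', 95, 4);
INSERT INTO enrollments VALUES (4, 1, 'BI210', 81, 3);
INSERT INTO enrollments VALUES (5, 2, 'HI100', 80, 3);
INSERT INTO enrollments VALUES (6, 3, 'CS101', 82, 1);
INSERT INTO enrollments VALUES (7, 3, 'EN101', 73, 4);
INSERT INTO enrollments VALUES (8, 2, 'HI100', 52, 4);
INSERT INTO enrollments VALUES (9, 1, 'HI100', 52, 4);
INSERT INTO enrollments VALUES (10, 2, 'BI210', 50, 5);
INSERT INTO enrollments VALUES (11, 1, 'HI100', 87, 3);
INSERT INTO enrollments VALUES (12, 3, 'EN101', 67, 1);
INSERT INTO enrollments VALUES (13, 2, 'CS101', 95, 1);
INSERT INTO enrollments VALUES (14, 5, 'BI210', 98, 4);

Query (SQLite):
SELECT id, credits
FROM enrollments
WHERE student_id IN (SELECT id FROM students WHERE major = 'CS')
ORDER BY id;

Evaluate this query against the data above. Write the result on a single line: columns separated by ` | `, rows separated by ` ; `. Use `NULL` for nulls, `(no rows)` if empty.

2 | 5 ; 3 | 4 ; 4 | 3 ; 9 | 4 ; 11 | 3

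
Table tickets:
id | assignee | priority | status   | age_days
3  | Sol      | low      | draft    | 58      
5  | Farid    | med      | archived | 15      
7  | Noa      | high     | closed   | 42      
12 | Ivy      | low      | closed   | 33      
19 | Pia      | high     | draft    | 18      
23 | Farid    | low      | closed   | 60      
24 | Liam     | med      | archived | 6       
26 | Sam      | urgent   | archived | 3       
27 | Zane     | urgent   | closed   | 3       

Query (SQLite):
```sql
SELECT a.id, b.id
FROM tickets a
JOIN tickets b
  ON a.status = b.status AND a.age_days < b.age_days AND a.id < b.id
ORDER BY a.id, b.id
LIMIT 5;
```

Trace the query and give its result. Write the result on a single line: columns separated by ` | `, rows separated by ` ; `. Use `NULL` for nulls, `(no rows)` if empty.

Pairs (a,b) with same status, a.age_days < b.age_days, a.id < b.id.
status groups: archived:{5,24,26} closed:{7,12,23,27} draft:{3,19}
Ordered by (a.id, b.id); first 5.

7 | 23 ; 12 | 23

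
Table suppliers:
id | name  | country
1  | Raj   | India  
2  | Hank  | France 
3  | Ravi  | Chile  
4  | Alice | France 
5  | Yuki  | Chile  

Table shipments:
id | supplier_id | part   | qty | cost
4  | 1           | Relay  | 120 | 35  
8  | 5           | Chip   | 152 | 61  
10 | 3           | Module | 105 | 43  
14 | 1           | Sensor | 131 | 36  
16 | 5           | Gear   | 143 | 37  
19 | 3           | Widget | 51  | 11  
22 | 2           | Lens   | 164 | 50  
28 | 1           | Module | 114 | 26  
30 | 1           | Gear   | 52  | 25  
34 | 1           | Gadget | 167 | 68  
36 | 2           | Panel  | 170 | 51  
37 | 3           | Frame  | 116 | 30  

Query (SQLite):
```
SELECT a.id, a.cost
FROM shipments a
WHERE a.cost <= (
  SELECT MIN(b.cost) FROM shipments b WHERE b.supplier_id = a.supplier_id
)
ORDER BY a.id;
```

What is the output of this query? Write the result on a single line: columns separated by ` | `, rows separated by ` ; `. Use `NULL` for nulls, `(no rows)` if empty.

16 | 37 ; 19 | 11 ; 22 | 50 ; 30 | 25

For each shipments row a, compute MIN(cost) over rows sharing a.supplier_id.
Keep row a if a.cost <= that per-group MIN.
  supplier_id=1: MIN(cost) = 25
  supplier_id=2: MIN(cost) = 50
  supplier_id=3: MIN(cost) = 11
  supplier_id=5: MIN(cost) = 37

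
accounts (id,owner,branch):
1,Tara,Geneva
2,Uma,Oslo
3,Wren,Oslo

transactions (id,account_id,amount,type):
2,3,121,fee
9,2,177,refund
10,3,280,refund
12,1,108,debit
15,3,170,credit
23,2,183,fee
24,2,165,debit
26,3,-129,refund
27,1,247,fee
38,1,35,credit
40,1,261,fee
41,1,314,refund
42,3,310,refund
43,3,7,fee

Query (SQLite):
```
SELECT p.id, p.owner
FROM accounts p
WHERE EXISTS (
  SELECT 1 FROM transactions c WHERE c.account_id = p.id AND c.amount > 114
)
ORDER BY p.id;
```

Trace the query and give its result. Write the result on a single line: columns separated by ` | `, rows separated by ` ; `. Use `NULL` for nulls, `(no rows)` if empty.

For each accounts row, check whether any transactions with matching account_id has amount > 114.
Keep rows where that is true.

1 | Tara ; 2 | Uma ; 3 | Wren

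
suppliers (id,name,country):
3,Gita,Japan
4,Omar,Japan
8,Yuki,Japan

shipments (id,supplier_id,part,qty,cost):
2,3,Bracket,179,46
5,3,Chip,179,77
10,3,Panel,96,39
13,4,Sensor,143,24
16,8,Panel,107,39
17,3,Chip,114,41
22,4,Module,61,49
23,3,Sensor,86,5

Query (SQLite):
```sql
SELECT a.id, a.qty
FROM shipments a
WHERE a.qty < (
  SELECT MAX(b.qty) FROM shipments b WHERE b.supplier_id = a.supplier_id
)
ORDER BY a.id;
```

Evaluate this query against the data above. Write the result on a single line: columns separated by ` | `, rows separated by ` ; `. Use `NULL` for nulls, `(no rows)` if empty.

For each shipments row a, compute MAX(qty) over rows sharing a.supplier_id.
Keep row a if a.qty < that per-group MAX.
  supplier_id=3: MAX(qty) = 179
  supplier_id=4: MAX(qty) = 143
  supplier_id=8: MAX(qty) = 107

10 | 96 ; 17 | 114 ; 22 | 61 ; 23 | 86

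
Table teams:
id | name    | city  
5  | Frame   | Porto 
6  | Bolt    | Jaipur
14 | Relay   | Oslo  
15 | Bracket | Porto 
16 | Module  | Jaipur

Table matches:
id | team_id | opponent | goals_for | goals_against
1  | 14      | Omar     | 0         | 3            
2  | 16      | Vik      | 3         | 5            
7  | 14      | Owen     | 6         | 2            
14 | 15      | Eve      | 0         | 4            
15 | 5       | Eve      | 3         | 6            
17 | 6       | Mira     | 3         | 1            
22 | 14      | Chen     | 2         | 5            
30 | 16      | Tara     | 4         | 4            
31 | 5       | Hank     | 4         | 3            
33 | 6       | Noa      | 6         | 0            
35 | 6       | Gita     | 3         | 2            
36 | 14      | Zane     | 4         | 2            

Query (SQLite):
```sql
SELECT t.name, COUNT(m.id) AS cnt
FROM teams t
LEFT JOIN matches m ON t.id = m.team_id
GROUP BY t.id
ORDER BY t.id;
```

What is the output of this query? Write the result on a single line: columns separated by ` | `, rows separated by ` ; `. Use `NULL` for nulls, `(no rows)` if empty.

Frame | 2 ; Bolt | 3 ; Relay | 4 ; Bracket | 1 ; Module | 2

LEFT JOIN keeps every teams row; unmatched ones get NULL for matches columns.
Group by teams.id and compute COUNT(m.id). COUNT(col) of an all-NULL group is 0.
  5: ids {15, 31} → COUNT(m.id)=2
  6: ids {17, 33, 35} → COUNT(m.id)=3
  14: ids {1, 7, 22, 36} → COUNT(m.id)=4
  15: ids {14} → COUNT(m.id)=1
  16: ids {2, 30} → COUNT(m.id)=2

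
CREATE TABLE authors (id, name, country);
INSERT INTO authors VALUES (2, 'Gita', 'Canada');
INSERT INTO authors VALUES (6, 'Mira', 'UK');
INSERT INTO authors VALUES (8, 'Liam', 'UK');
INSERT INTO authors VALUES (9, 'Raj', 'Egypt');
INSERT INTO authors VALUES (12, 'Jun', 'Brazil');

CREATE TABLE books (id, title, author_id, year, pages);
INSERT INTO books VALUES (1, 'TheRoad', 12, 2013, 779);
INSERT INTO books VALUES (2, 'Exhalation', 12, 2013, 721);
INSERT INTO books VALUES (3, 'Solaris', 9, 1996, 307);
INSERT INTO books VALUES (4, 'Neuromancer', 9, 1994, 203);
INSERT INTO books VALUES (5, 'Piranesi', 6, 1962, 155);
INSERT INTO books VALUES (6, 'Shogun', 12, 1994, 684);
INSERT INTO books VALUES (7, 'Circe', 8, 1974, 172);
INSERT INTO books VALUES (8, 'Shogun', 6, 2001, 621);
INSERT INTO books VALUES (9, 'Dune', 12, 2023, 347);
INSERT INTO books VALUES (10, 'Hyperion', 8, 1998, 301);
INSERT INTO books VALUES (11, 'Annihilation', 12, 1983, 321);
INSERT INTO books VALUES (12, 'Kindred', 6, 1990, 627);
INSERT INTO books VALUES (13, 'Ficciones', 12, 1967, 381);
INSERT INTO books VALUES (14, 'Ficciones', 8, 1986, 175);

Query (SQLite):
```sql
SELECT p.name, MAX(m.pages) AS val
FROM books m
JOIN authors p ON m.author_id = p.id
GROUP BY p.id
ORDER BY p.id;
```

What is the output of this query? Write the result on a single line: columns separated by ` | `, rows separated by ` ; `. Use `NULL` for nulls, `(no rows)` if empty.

Join each books row to its authors via author_id.
Group joined rows by authors.id; compute MAX(m.pages) per group.
  6: ids {5, 8, 12} → MAX(m.pages)=627
  8: ids {7, 10, 14} → MAX(m.pages)=301
  9: ids {3, 4} → MAX(m.pages)=307
  12: ids {1, 2, 6, 9, 11, 13} → MAX(m.pages)=779

Mira | 627 ; Liam | 301 ; Raj | 307 ; Jun | 779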